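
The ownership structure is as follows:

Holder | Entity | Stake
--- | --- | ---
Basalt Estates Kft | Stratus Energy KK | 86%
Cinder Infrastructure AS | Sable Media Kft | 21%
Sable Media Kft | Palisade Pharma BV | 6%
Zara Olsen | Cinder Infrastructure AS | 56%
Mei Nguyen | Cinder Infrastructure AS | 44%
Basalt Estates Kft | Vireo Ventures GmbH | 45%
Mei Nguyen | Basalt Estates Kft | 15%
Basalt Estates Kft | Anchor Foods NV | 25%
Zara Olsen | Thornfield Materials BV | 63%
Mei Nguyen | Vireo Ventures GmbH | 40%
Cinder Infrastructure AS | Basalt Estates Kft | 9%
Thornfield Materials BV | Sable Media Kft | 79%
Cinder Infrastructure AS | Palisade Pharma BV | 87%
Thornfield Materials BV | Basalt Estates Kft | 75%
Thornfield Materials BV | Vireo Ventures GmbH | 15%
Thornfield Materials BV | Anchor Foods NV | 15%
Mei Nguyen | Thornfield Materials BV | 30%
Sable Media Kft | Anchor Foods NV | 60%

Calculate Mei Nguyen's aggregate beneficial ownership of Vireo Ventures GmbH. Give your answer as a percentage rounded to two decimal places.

63.16%

Mei reaches Vireo along 5 paths.
Via Thornfield: 30% × 15% = 4.5%.
Direct stake: 40% = 40%.
Via Cinder → Basalt: 44% × 9% × 45% = 1.782%.
Via Thornfield → Basalt: 30% × 75% × 45% = 10.125%.
Via Basalt: 15% × 45% = 6.75%.
Total: 4.5% + 40% + 1.782% + 10.125% + 6.75% = 63.157%.
Rounded: 63.16%.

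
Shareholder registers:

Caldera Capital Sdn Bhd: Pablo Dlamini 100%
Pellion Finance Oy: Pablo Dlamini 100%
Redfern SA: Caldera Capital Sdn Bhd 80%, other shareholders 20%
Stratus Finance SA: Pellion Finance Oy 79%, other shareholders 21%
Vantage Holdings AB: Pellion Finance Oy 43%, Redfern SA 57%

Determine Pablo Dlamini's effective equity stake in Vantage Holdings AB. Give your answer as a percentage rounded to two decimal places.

88.60%

Pablo reaches Vantage along 2 paths.
Via Pellion: 100% × 43% = 43%.
Via Caldera → Redfern: 100% × 80% × 57% = 45.6%.
Total: 43% + 45.6% = 88.6%.
Rounded: 88.60%.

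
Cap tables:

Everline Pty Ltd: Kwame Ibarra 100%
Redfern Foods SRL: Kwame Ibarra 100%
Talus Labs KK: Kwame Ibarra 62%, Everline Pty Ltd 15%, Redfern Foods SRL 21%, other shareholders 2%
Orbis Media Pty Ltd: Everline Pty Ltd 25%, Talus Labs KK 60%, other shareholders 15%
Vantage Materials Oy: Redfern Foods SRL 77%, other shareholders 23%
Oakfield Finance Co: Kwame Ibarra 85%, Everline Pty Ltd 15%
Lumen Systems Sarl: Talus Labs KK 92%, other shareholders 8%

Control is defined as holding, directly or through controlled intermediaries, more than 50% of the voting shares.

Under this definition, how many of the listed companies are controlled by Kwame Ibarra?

Kwame holds 100% of Everline, so Kwame controls Everline.
Kwame holds 100% of Redfern, so Kwame controls Redfern.
Kwame and Everline and Redfern together hold 62% + 15% + 21% = 98% of Talus, so Kwame controls Talus.
Everline and Talus together hold 25% + 60% = 85% of Orbis, so Kwame controls Orbis.
Redfern holds 77% of Vantage, so Kwame controls Vantage.
Kwame and Everline together hold 85% + 15% = 100% of Oakfield, so Kwame controls Oakfield.
Talus holds 92% of Lumen, so Kwame controls Lumen.
Kwame controls 7 companies.

7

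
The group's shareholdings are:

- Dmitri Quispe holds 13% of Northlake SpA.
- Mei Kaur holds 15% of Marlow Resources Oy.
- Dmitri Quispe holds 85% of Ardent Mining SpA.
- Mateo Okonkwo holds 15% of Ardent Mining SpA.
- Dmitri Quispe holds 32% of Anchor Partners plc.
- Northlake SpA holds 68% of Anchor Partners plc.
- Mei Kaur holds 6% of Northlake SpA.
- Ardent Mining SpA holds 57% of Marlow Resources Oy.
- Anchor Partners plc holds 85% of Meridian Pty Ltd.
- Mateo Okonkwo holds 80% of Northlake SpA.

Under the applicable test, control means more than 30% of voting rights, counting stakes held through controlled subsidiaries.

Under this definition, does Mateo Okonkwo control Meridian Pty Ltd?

Yes

Mateo holds 80% of Northlake, so Mateo controls Northlake.
Northlake holds 68% of Anchor, so Mateo controls Anchor.
Anchor holds 85% of Meridian, so Mateo controls Meridian.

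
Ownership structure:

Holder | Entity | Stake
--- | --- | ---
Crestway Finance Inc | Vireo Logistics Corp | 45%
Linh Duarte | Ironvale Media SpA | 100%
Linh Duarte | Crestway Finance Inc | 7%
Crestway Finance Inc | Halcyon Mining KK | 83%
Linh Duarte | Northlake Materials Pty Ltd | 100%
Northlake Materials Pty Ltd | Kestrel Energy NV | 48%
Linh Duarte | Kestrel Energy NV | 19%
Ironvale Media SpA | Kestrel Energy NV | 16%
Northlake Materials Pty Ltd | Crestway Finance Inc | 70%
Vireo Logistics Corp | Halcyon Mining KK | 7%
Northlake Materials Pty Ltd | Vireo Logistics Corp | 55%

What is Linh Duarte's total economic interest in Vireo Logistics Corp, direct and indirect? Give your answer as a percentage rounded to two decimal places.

89.65%

Linh reaches Vireo along 3 paths.
Via Northlake: 100% × 55% = 55%.
Via Crestway: 7% × 45% = 3.15%.
Via Northlake → Crestway: 100% × 70% × 45% = 31.5%.
Total: 55% + 3.15% + 31.5% = 89.65%.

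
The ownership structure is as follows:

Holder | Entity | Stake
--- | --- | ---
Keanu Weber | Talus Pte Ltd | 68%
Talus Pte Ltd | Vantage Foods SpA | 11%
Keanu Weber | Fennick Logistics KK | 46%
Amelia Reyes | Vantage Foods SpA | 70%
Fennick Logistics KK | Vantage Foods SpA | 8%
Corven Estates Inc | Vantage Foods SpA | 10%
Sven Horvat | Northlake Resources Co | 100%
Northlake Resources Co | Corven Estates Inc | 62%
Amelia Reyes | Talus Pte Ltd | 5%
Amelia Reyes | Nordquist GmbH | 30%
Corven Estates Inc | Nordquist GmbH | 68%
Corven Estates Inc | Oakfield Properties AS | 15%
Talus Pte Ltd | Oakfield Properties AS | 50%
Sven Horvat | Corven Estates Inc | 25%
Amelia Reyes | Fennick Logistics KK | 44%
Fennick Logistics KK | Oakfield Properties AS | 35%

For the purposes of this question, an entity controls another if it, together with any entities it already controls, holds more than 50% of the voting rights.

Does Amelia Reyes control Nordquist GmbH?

Amelia holds 70% of Vantage, so Amelia controls Vantage.
In Nordquist, Amelia's side holds only 30%, not > 50%.
So Amelia does not control Nordquist.

No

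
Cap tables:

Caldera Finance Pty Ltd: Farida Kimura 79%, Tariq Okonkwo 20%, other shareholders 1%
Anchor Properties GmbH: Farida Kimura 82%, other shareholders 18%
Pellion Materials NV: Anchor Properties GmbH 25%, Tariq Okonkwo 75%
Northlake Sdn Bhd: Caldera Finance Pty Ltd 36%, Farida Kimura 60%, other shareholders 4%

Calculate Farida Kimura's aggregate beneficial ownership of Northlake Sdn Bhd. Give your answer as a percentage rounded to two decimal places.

Farida reaches Northlake along 2 paths.
Via Caldera: 79% × 36% = 28.44%.
Direct stake: 60% = 60%.
Total: 28.44% + 60% = 88.44%.

88.44%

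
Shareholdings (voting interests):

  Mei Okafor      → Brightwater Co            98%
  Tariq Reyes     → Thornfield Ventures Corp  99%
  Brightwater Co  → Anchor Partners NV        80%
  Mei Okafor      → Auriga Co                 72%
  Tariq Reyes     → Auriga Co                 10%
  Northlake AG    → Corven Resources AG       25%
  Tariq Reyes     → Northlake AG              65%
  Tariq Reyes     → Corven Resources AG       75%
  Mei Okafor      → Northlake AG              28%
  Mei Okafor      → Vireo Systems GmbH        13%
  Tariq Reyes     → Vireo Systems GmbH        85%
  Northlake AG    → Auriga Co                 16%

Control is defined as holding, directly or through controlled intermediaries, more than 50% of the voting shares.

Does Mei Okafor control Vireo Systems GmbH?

Mei holds 72% of Auriga, so Mei controls Auriga.
Mei holds 98% of Brightwater, so Mei controls Brightwater.
Brightwater holds 80% of Anchor, so Mei controls Anchor.
In Vireo, Mei's side holds only 13%, not > 50%.
So Mei does not control Vireo.

No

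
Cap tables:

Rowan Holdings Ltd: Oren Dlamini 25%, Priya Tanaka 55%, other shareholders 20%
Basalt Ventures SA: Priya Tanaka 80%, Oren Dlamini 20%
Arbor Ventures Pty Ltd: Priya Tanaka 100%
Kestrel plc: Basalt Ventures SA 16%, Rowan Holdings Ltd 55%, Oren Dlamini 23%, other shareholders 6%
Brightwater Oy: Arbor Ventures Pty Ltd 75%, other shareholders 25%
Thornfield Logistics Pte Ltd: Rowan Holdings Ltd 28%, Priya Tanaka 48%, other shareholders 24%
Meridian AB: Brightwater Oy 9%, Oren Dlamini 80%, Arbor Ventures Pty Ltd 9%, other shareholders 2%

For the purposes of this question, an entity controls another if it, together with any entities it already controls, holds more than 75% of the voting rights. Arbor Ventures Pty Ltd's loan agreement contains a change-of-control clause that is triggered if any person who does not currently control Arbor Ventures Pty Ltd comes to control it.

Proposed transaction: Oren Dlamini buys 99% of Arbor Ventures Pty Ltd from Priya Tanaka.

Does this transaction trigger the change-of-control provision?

Yes

The purchase adds only to Oren's holdings (Priya's stake shrinks), so Oren is the only person who could newly come to control Arbor.
Oren holds 80% of Meridian, so Oren controls Meridian.
Neither Oren nor any entity Oren controls holds any voting interest in Arbor.
So before the transaction, Oren does not control Arbor.
After the purchase, Oren holds 99% of Arbor directly, and Priya's stake falls to 1%.
Oren holds 99% of Arbor, so Oren controls Arbor.
Oren did not control Arbor before and does after, so the clause is triggered.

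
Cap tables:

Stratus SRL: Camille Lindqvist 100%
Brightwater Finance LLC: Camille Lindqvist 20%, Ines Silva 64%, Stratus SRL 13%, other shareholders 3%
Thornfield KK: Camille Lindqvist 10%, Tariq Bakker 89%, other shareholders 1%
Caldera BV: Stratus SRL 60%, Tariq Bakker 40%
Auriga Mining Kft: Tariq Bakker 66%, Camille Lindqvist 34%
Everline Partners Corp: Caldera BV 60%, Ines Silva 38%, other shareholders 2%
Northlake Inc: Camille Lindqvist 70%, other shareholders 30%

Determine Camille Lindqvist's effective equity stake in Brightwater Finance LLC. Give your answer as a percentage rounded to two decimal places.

33.00%

Camille reaches Brightwater along 2 paths.
Direct stake: 20% = 20%.
Via Stratus: 100% × 13% = 13%.
Total: 20% + 13% = 33%.
Rounded: 33.00%.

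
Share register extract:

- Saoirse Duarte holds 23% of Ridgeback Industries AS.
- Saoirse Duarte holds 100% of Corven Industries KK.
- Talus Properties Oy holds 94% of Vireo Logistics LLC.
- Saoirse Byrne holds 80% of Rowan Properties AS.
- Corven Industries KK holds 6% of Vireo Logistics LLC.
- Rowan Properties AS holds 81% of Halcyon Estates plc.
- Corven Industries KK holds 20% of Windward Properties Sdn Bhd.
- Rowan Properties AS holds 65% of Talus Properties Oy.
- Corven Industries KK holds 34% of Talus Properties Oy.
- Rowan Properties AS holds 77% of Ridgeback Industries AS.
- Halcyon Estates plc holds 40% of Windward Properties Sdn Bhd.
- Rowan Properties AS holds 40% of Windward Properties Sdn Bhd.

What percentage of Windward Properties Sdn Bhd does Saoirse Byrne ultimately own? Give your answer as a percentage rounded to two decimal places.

57.92%

Saoirse Byrne reaches Windward along 2 paths.
Via Rowan → Halcyon: 80% × 81% × 40% = 25.92%.
Via Rowan: 80% × 40% = 32%.
Total: 25.92% + 32% = 57.92%.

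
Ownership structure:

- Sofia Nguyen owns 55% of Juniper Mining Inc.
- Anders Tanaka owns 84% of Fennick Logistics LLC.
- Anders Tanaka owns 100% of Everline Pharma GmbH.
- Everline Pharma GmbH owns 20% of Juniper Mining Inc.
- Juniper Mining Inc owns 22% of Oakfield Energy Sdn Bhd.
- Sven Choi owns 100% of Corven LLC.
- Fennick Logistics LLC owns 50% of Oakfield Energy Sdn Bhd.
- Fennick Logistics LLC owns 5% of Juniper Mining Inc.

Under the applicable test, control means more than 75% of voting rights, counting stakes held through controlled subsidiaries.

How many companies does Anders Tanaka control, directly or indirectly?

Anders holds 100% of Everline, so Anders controls Everline.
Anders holds 84% of Fennick, so Anders controls Fennick.
No other company's threshold is met.
Anders controls 2 companies.

2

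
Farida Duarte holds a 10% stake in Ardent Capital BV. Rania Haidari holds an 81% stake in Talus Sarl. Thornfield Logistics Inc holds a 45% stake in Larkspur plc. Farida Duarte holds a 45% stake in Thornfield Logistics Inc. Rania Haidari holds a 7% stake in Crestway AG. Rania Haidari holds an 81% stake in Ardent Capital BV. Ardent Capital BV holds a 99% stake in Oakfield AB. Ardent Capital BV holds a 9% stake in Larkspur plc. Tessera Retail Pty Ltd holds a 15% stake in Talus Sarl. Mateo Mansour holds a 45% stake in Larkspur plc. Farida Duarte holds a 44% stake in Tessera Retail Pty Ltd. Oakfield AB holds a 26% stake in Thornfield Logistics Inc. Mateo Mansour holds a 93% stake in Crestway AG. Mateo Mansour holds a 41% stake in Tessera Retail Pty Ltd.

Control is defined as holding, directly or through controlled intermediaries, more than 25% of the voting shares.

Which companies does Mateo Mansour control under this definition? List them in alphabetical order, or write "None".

Crestway AG, Larkspur plc, Tessera Retail Pty Ltd

Mateo holds 93% of Crestway, so Mateo controls Crestway.
Mateo holds 41% of Tessera, so Mateo controls Tessera.
Mateo holds 45% of Larkspur, so Mateo controls Larkspur.
No other company's threshold is met.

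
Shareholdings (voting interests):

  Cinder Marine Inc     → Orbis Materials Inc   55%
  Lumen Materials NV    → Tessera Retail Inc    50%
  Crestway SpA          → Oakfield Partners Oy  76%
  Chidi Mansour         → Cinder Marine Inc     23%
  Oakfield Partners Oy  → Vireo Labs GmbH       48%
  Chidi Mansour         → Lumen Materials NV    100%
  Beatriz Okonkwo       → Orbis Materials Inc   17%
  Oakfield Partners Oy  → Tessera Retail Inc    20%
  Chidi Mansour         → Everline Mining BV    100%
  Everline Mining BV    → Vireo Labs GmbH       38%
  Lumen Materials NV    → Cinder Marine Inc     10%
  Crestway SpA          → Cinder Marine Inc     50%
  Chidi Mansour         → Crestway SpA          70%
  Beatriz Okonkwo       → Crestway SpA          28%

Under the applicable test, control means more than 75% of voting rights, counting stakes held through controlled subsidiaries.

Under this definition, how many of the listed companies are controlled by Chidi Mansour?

2

Chidi holds 100% of Lumen, so Chidi controls Lumen.
Chidi holds 100% of Everline, so Chidi controls Everline.
No other company's threshold is met.
Chidi controls 2 companies.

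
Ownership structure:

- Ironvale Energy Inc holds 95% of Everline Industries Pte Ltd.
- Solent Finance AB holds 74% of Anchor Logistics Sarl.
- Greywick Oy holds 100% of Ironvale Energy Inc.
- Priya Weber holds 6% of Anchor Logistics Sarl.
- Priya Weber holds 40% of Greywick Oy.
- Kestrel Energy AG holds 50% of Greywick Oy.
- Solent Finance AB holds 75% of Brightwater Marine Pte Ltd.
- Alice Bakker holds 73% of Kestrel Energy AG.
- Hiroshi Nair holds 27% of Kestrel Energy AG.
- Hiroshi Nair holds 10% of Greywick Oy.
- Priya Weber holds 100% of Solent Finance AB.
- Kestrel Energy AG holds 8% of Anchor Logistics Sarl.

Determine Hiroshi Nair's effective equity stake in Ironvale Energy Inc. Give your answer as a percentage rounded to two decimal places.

Hiroshi reaches Ironvale along 2 paths.
Via Kestrel → Greywick: 27% × 50% × 100% = 13.5%.
Via Greywick: 10% × 100% = 10%.
Total: 13.5% + 10% = 23.5%.
Rounded: 23.50%.

23.50%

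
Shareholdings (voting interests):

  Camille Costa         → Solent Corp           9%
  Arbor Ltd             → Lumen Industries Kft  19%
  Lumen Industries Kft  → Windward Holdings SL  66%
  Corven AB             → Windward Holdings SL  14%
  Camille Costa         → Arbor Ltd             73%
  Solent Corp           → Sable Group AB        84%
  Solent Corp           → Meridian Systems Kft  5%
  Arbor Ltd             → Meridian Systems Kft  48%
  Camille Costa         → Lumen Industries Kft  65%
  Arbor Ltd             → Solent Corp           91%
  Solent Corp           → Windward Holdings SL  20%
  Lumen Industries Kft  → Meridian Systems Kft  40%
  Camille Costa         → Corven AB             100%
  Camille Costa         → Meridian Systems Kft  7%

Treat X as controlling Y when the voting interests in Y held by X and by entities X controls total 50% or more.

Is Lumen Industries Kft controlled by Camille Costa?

Camille holds 73% of Arbor, so Camille controls Arbor.
Arbor and Camille together hold 19% + 65% = 84% of Lumen, so Camille controls Lumen.

Yes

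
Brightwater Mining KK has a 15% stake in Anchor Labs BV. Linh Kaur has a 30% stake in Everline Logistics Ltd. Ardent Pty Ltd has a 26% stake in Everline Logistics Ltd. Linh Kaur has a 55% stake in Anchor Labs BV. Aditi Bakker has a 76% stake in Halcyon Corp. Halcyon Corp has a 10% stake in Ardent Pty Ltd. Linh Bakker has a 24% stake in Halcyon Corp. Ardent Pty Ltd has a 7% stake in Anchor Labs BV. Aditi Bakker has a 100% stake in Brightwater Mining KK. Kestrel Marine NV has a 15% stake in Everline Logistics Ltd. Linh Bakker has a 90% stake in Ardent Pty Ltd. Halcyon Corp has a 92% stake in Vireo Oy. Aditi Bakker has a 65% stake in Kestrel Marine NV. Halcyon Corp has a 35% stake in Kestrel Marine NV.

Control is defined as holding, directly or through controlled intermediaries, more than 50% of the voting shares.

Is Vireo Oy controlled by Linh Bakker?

Linh Bakker holds 90% of Ardent, so Linh Bakker controls Ardent.
Neither Linh Bakker nor any entity Linh Bakker controls holds any voting interest in Vireo.
So Linh Bakker does not control Vireo.

No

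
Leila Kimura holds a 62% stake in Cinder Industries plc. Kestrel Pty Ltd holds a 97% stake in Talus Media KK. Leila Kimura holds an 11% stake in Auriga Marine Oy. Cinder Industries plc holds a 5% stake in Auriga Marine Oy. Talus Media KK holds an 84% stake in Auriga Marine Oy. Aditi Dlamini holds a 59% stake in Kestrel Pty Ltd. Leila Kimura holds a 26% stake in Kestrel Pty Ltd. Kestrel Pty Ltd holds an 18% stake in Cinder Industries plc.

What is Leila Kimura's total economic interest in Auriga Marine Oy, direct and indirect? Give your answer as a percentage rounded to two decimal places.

Leila reaches Auriga along 4 paths.
Via Cinder: 62% × 5% = 3.1%.
Via Kestrel → Cinder: 26% × 18% × 5% = 0.234%.
Via Kestrel → Talus: 26% × 97% × 84% = 21.1848%.
Direct stake: 11% = 11%.
Total: 3.1% + 0.234% + 21.1848% + 11% = 35.5188%.
Rounded: 35.52%.

35.52%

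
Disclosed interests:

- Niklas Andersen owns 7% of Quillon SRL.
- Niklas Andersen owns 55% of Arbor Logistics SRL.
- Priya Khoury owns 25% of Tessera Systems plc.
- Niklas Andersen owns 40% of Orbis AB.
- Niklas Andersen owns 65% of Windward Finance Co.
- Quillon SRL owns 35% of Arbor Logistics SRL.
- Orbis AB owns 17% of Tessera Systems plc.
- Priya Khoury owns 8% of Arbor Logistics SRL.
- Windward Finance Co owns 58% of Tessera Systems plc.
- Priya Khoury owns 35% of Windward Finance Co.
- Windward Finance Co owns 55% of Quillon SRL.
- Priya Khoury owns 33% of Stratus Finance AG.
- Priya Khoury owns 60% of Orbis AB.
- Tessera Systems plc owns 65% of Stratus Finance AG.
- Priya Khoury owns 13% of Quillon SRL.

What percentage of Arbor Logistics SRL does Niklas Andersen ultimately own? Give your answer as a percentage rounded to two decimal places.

69.96%

Niklas reaches Arbor along 3 paths.
Direct stake: 55% = 55%.
Via Windward → Quillon: 65% × 55% × 35% = 12.5125%.
Via Quillon: 7% × 35% = 2.45%.
Total: 55% + 12.5125% + 2.45% = 69.9625%.
Rounded: 69.96%.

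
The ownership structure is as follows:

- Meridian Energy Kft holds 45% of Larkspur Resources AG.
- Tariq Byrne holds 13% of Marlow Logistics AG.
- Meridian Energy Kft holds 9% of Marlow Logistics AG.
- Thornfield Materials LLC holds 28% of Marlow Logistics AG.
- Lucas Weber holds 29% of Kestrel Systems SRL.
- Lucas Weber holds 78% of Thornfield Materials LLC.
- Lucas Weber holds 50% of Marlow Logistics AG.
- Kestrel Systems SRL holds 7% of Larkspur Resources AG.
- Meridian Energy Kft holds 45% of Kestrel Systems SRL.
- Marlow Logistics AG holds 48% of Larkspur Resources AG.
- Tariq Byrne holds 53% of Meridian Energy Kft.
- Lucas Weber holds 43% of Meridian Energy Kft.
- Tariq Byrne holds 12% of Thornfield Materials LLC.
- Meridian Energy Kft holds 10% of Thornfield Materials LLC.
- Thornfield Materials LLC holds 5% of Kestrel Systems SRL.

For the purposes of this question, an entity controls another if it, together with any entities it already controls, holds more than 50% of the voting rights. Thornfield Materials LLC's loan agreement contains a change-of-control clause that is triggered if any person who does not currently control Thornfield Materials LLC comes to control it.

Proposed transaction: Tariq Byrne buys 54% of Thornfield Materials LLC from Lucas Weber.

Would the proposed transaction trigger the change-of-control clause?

The purchase adds only to Tariq's holdings (Lucas's stake shrinks), so Tariq is the only person who could newly come to control Thornfield.
Tariq holds 53% of Meridian, so Tariq controls Meridian.
In Thornfield, Tariq's side holds only 10% + 12% = 22%, not > 50%.
So before the transaction, Tariq does not control Thornfield.
After the purchase, Tariq's direct stake in Thornfield rises to 12% + 54% = 66%, and Lucas's stake falls to 24%.
Meridian and Tariq together hold 10% + 66% = 76% of Thornfield, so Tariq controls Thornfield.
Tariq did not control Thornfield before and does after, so the clause is triggered.

Yes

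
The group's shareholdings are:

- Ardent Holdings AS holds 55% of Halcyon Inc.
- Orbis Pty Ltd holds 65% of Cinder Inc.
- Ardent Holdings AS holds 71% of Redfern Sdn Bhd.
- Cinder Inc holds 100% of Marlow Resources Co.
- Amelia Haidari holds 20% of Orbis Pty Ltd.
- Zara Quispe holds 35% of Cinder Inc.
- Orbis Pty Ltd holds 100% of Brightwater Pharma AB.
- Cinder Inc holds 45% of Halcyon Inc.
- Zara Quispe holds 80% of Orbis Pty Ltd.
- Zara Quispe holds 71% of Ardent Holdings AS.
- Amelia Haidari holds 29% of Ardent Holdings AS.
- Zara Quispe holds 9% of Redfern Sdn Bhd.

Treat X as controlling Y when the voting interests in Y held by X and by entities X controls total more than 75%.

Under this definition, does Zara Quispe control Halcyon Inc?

No

Zara holds 80% of Orbis, so Zara controls Orbis.
Orbis and Zara together hold 65% + 35% = 100% of Cinder, so Zara controls Cinder.
Orbis holds 100% of Brightwater, so Zara controls Brightwater.
Cinder holds 100% of Marlow, so Zara controls Marlow.
In Halcyon, Zara's side holds only 45%, not > 75%.
So Zara does not control Halcyon.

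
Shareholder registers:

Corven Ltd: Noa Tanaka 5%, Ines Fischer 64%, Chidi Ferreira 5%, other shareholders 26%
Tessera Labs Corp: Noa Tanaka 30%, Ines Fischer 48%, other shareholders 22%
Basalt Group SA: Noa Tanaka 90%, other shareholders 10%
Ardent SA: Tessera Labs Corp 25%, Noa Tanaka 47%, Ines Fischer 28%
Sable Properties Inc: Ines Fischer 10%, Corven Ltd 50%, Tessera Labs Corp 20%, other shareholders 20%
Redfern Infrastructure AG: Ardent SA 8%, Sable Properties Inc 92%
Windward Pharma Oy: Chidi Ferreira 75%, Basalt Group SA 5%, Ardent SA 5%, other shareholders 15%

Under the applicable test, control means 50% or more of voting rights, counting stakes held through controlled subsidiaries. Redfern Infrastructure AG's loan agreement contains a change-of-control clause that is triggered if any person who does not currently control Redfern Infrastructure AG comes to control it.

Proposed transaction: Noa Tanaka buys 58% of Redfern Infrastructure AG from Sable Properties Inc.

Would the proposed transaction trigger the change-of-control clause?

Yes

The purchase adds only to Noa's holdings (Sable's stake shrinks), so Noa is the only person who could newly come to control Redfern.
Noa holds 90% of Basalt, so Noa controls Basalt.
Neither Noa nor any entity Noa controls holds any voting interest in Redfern.
So before the transaction, Noa does not control Redfern.
After the purchase, Noa holds 58% of Redfern directly, and Sable's stake falls to 34%.
Noa holds 58% of Redfern, so Noa controls Redfern.
Noa did not control Redfern before and does after, so the clause is triggered.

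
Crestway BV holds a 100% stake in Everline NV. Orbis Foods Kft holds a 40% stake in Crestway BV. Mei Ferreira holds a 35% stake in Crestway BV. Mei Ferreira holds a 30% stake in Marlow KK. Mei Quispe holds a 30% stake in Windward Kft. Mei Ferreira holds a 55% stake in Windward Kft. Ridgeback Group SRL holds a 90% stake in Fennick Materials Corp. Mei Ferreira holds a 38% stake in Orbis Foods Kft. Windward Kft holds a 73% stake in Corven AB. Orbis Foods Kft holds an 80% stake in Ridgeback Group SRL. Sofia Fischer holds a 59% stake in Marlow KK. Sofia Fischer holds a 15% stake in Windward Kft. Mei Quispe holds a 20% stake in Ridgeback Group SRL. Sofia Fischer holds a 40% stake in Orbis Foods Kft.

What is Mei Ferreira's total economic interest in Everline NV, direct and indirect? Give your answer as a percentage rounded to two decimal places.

50.20%

Mei Ferreira reaches Everline along 2 paths.
Via Orbis → Crestway: 38% × 40% × 100% = 15.2%.
Via Crestway: 35% × 100% = 35%.
Total: 15.2% + 35% = 50.2%.
Rounded: 50.20%.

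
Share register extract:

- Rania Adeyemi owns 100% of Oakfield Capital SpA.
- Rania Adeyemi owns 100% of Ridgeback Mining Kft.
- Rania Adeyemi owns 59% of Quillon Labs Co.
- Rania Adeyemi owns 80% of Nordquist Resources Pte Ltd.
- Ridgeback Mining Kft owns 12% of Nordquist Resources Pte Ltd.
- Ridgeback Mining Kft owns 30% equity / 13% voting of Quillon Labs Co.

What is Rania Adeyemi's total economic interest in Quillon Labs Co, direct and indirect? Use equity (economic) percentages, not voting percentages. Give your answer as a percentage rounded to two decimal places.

Rania reaches Quillon along 2 paths.
Direct stake: 59% = 59%.
Via Ridgeback: 100% × 30% = 30%.
Total: 59% + 30% = 89%.
Rounded: 89.00%.

89.00%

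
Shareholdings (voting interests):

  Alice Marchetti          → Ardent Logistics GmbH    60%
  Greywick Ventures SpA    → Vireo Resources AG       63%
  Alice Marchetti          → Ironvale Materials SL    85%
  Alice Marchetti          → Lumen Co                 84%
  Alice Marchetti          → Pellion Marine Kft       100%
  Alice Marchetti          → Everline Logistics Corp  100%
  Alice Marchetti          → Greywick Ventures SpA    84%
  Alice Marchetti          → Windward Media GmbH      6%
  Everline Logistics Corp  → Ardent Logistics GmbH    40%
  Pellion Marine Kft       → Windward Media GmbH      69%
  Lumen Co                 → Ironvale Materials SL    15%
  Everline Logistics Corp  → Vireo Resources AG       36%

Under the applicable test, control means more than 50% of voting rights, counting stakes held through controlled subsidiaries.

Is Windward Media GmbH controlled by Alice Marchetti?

Yes

Alice holds 100% of Pellion, so Alice controls Pellion.
Alice and Pellion together hold 6% + 69% = 75% of Windward, so Alice controls Windward.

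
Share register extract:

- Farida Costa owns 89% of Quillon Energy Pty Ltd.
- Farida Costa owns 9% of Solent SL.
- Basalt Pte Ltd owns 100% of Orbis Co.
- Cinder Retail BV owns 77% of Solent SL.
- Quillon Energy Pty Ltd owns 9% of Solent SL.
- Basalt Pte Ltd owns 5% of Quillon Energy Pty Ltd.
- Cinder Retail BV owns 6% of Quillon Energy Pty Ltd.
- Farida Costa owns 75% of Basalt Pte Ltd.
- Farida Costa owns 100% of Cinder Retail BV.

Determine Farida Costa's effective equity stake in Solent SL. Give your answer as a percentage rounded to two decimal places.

94.89%

Farida reaches Solent along 5 paths.
Via Cinder: 100% × 77% = 77%.
Via Basalt → Quillon: 75% × 5% × 9% = 0.3375%.
Via Quillon: 89% × 9% = 8.01%.
Via Cinder → Quillon: 100% × 6% × 9% = 0.54%.
Direct stake: 9% = 9%.
Total: 77% + 0.3375% + 8.01% + 0.54% + 9% = 94.8875%.
Rounded: 94.89%.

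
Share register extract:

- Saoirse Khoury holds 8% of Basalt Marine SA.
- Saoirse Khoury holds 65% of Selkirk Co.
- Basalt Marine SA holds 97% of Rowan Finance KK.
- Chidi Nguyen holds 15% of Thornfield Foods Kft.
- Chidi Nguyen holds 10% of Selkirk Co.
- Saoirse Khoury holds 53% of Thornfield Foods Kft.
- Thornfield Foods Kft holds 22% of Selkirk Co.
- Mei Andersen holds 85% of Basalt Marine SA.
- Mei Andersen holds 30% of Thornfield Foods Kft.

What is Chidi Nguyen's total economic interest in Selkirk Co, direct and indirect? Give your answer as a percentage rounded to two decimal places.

Chidi reaches Selkirk along 2 paths.
Via Thornfield: 15% × 22% = 3.3%.
Direct stake: 10% = 10%.
Total: 3.3% + 10% = 13.3%.
Rounded: 13.30%.

13.30%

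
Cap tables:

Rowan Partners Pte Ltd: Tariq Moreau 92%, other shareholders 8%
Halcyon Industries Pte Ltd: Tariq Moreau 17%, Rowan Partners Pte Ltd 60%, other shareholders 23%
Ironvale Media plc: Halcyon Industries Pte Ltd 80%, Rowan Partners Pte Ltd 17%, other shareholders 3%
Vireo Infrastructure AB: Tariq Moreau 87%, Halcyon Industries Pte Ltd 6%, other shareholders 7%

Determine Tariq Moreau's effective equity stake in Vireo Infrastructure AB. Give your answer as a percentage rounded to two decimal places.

Tariq reaches Vireo along 3 paths.
Direct stake: 87% = 87%.
Via Halcyon: 17% × 6% = 1.02%.
Via Rowan → Halcyon: 92% × 60% × 6% = 3.312%.
Total: 87% + 1.02% + 3.312% = 91.332%.
Rounded: 91.33%.

91.33%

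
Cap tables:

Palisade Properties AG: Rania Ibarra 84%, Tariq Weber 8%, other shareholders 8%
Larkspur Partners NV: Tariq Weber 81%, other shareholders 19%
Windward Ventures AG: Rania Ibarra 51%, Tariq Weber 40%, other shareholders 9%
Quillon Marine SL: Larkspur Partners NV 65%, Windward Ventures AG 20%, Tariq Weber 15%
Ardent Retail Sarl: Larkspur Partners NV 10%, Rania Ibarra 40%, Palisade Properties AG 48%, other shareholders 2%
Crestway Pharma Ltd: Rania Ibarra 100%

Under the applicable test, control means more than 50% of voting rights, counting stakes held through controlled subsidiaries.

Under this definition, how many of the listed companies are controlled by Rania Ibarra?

Rania holds 84% of Palisade, so Rania controls Palisade.
Rania holds 51% of Windward, so Rania controls Windward.
Rania and Palisade together hold 40% + 48% = 88% of Ardent, so Rania controls Ardent.
Rania holds 100% of Crestway, so Rania controls Crestway.
No other company's threshold is met.
Rania controls 4 companies.

4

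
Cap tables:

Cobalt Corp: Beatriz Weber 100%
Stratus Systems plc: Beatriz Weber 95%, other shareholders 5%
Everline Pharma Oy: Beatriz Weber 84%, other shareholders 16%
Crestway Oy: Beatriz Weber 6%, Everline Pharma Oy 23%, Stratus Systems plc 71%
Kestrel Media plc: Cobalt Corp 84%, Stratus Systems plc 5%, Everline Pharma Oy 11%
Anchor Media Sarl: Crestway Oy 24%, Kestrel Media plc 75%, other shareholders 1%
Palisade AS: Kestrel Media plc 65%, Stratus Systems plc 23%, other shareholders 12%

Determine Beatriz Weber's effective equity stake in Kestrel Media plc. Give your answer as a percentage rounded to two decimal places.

97.99%

Beatriz reaches Kestrel along 3 paths.
Via Cobalt: 100% × 84% = 84%.
Via Stratus: 95% × 5% = 4.75%.
Via Everline: 84% × 11% = 9.24%.
Total: 84% + 4.75% + 9.24% = 97.99%.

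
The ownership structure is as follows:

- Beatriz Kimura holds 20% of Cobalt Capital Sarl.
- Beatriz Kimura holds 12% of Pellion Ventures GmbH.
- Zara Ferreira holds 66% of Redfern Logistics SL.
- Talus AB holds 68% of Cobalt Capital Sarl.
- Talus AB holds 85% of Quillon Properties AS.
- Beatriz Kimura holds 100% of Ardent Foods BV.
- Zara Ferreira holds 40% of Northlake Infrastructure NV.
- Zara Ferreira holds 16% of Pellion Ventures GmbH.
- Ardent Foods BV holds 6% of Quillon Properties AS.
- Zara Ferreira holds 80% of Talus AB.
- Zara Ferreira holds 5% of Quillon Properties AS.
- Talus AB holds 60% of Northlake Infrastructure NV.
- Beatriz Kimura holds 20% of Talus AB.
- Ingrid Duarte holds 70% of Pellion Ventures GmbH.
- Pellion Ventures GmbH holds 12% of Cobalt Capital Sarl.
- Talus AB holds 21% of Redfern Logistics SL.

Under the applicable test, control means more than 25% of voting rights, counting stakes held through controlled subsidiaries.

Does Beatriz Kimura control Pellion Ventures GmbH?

No

Beatriz holds 100% of Ardent, so Beatriz controls Ardent.
In Pellion, Beatriz's side holds only 12%, not > 25%.
So Beatriz does not control Pellion.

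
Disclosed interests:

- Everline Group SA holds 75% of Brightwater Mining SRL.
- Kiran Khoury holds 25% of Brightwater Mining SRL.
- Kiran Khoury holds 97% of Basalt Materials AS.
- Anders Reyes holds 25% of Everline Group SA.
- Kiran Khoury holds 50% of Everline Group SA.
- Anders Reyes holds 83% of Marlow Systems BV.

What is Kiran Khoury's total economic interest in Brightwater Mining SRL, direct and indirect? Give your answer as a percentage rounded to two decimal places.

62.50%

Kiran reaches Brightwater along 2 paths.
Via Everline: 50% × 75% = 37.5%.
Direct stake: 25% = 25%.
Total: 37.5% + 25% = 62.5%.
Rounded: 62.50%.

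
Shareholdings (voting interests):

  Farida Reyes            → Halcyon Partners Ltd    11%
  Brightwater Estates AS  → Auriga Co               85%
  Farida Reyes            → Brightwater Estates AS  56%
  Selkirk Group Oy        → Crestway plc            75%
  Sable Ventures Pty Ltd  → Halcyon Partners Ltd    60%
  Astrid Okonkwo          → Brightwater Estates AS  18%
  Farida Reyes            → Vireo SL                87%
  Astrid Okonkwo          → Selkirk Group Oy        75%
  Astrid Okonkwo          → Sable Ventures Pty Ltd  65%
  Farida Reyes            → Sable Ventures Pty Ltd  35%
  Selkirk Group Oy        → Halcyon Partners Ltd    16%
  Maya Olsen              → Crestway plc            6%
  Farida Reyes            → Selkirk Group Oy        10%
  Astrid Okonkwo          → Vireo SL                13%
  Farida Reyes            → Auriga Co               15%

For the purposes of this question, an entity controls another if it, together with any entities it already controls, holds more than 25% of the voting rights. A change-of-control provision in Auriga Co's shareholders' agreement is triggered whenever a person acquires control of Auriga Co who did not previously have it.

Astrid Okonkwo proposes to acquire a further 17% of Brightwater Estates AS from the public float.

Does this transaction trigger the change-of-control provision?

The purchase changes only Astrid's holdings, so Astrid is the only person who could newly come to control Auriga.
Astrid holds 75% of Selkirk, so Astrid controls Selkirk.
Astrid holds 65% of Sable, so Astrid controls Sable.
Selkirk and Sable together hold 16% + 60% = 76% of Halcyon, so Astrid controls Halcyon.
Selkirk holds 75% of Crestway, so Astrid controls Crestway.
Neither Astrid nor any entity Astrid controls holds any voting interest in Auriga.
So before the transaction, Astrid does not control Auriga.
After the purchase, Astrid's direct stake in Brightwater rises to 18% + 17% = 35%.
Astrid holds 35% of Brightwater, so Astrid controls Brightwater.
Brightwater holds 85% of Auriga, so Astrid controls Auriga.
Astrid did not control Auriga before and does after, so the clause is triggered.

Yes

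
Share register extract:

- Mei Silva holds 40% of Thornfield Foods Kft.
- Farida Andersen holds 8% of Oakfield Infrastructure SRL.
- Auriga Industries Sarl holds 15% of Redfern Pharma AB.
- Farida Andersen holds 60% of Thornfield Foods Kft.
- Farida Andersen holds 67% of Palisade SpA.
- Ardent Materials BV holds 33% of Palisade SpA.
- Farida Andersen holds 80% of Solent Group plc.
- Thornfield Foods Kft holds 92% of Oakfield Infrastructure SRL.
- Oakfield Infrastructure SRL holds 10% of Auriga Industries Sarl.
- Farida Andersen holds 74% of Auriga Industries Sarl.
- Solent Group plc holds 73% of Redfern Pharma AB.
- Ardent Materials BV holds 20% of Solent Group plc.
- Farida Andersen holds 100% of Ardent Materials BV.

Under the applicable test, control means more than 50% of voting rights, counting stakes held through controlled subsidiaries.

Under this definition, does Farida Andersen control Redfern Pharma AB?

Farida holds 60% of Thornfield, so Farida controls Thornfield.
Thornfield and Farida together hold 92% + 8% = 100% of Oakfield, so Farida controls Oakfield.
Farida and Oakfield together hold 74% + 10% = 84% of Auriga, so Farida controls Auriga.
Farida holds 100% of Ardent, so Farida controls Ardent.
Ardent and Farida together hold 20% + 80% = 100% of Solent, so Farida controls Solent.
Auriga and Solent together hold 15% + 73% = 88% of Redfern, so Farida controls Redfern.

Yes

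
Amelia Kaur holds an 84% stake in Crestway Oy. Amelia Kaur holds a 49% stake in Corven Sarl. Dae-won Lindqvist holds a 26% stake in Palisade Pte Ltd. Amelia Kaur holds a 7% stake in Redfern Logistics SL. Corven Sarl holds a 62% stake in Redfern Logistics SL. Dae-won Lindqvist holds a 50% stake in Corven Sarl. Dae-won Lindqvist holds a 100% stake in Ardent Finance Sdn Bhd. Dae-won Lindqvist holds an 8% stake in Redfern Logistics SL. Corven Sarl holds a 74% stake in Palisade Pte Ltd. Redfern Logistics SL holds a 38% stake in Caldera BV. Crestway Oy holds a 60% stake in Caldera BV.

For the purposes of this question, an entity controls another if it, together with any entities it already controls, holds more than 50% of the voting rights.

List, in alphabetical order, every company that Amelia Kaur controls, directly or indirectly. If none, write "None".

Amelia holds 84% of Crestway, so Amelia controls Crestway.
Crestway holds 60% of Caldera, so Amelia controls Caldera.
No other company's threshold is met.

Caldera BV, Crestway Oy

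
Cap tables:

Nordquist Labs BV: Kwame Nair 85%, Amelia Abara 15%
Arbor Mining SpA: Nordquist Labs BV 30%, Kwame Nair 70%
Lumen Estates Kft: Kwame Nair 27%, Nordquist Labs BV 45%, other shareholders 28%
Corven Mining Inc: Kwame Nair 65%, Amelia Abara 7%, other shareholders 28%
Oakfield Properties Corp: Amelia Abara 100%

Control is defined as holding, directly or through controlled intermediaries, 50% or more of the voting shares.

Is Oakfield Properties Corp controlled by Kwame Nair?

Kwame holds 85% of Nordquist, so Kwame controls Nordquist.
Nordquist and Kwame together hold 30% + 70% = 100% of Arbor, so Kwame controls Arbor.
Kwame and Nordquist together hold 27% + 45% = 72% of Lumen, so Kwame controls Lumen.
Kwame holds 65% of Corven, so Kwame controls Corven.
Neither Kwame nor any entity Kwame controls holds any voting interest in Oakfield.
So Kwame does not control Oakfield.

No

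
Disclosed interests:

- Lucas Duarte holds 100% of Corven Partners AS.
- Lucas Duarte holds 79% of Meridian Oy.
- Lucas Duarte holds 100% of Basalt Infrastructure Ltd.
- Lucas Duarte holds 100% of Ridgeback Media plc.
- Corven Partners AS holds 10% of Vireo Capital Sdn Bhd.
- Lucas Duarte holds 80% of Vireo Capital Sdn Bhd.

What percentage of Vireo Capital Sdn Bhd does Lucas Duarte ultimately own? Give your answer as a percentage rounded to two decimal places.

Lucas reaches Vireo along 2 paths.
Direct stake: 80% = 80%.
Via Corven: 100% × 10% = 10%.
Total: 80% + 10% = 90%.
Rounded: 90.00%.

90.00%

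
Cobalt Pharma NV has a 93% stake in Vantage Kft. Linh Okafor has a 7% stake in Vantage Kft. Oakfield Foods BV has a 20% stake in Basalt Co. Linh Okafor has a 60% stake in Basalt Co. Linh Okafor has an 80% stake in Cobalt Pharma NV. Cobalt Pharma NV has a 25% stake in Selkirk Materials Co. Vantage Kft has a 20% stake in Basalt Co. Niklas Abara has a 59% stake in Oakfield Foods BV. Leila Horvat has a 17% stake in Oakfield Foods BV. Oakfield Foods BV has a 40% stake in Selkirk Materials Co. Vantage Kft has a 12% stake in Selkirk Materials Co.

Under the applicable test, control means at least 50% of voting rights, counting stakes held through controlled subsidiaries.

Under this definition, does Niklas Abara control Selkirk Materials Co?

Niklas holds 59% of Oakfield, so Niklas controls Oakfield.
In Selkirk, Niklas's side holds only 40%, not ≥ 50%.
So Niklas does not control Selkirk.

No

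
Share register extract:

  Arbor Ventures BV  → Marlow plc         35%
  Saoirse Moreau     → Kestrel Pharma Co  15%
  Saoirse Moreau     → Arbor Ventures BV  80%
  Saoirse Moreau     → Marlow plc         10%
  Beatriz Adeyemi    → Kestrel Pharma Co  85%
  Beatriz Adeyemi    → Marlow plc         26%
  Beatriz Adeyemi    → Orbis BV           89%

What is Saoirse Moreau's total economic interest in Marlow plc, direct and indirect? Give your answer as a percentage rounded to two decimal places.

Saoirse reaches Marlow along 2 paths.
Direct stake: 10% = 10%.
Via Arbor: 80% × 35% = 28%.
Total: 10% + 28% = 38%.
Rounded: 38.00%.

38.00%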